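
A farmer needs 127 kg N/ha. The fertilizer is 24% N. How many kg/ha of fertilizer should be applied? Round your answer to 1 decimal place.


Step 1: Fertilizer rate = target N / (N content / 100)
Step 2: Rate = 127 / (24 / 100)
Step 3: Rate = 127 / 0.24
Step 4: Rate = 529.2 kg/ha

529.2


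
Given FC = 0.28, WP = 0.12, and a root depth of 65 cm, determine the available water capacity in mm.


Step 1: Available water = (FC - WP) * depth * 10
Step 2: AW = (0.28 - 0.12) * 65 * 10
Step 3: AW = 0.16 * 65 * 10
Step 4: AW = 104.0 mm

104.0


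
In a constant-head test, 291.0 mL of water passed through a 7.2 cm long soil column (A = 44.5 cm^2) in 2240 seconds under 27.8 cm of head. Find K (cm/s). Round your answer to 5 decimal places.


Step 1: K = Q * L / (A * t * h)
Step 2: Numerator = 291.0 * 7.2 = 2095.2
Step 3: Denominator = 44.5 * 2240 * 27.8 = 2771104.0
Step 4: K = 2095.2 / 2771104.0 = 0.00076 cm/s

0.00076


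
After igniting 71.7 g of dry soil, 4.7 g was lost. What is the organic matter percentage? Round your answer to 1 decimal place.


Step 1: OM% = 100 * LOI / sample mass
Step 2: OM = 100 * 4.7 / 71.7
Step 3: OM = 6.6%

6.6


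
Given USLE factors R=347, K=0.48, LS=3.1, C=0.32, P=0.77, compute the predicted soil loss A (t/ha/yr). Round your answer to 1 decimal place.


Step 1: A = R * K * LS * C * P
Step 2: R * K = 347 * 0.48 = 166.56
Step 3: (R*K) * LS = 166.56 * 3.1 = 516.336
Step 4: * C * P = 516.336 * 0.32 * 0.77 = 127.2
Step 5: A = 127.2 t/(ha*yr)

127.2


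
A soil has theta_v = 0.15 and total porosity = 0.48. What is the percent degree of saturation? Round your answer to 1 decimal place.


Step 1: S = 100 * theta_v / n
Step 2: S = 100 * 0.15 / 0.48
Step 3: S = 31.3%

31.3


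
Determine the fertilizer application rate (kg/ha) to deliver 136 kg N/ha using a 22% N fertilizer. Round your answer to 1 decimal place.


Step 1: Fertilizer rate = target N / (N content / 100)
Step 2: Rate = 136 / (22 / 100)
Step 3: Rate = 136 / 0.22
Step 4: Rate = 618.2 kg/ha

618.2


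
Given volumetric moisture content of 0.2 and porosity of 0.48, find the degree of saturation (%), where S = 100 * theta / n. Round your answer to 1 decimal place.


Step 1: S = 100 * theta_v / n
Step 2: S = 100 * 0.2 / 0.48
Step 3: S = 41.7%

41.7


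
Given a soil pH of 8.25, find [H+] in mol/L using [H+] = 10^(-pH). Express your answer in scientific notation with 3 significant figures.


Step 1: [H+] = 10^(-pH)
Step 2: [H+] = 10^(-8.25)
Step 3: [H+] = 5.62e-09 mol/L

5.62e-09


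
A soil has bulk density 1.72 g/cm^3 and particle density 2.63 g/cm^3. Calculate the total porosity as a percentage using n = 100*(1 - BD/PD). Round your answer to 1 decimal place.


Step 1: Formula: n = 100 * (1 - BD / PD)
Step 2: n = 100 * (1 - 1.72 / 2.63)
Step 3: n = 100 * (1 - 0.65399)
Step 4: n = 34.6%

34.6


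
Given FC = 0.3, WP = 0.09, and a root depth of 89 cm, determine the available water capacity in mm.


Step 1: Available water = (FC - WP) * depth * 10
Step 2: AW = (0.3 - 0.09) * 89 * 10
Step 3: AW = 0.21 * 89 * 10
Step 4: AW = 186.9 mm

186.9


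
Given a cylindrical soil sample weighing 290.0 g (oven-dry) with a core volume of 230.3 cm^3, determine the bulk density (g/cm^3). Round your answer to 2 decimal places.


Step 1: Identify the formula: BD = dry mass / volume
Step 2: Substitute values: BD = 290.0 / 230.3
Step 3: BD = 1.26 g/cm^3

1.26


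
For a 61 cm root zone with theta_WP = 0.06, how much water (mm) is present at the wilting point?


Step 1: Water (mm) = theta_WP * depth * 10
Step 2: Water = 0.06 * 61 * 10
Step 3: Water = 36.6 mm

36.6


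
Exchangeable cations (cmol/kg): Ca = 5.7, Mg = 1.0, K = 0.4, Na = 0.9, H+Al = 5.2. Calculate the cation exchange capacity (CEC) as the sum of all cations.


Step 1: CEC = Ca + Mg + K + Na + (H+Al)
Step 2: CEC = 5.7 + 1.0 + 0.4 + 0.9 + 5.2
Step 3: CEC = 13.2 cmol/kg

13.2


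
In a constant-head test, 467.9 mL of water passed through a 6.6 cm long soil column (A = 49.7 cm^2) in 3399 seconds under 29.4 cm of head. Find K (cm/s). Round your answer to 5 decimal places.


Step 1: K = Q * L / (A * t * h)
Step 2: Numerator = 467.9 * 6.6 = 3088.14
Step 3: Denominator = 49.7 * 3399 * 29.4 = 4966550.82
Step 4: K = 3088.14 / 4966550.82 = 0.00062 cm/s

0.00062


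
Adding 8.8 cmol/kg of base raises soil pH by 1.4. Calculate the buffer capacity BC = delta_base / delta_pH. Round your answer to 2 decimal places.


Step 1: BC = change in base / change in pH
Step 2: BC = 8.8 / 1.4
Step 3: BC = 6.29 cmol/(kg*pH unit)

6.29


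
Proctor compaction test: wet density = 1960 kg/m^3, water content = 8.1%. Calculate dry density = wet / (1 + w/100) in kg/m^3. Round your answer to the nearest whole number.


Step 1: Dry density = wet density / (1 + w/100)
Step 2: Dry density = 1960 / (1 + 8.1/100)
Step 3: Dry density = 1960 / 1.081
Step 4: Dry density = 1813 kg/m^3

1813


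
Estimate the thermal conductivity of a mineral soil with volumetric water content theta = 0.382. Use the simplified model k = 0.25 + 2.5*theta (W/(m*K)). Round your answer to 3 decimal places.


Step 1: k = 0.25 + 2.5 * theta
Step 2: k = 0.25 + 2.5 * 0.382
Step 3: k = 0.25 + 0.955
Step 4: k = 1.205 W/(m*K)

1.205


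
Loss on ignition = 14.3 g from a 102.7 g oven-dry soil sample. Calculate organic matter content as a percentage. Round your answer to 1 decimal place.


Step 1: OM% = 100 * LOI / sample mass
Step 2: OM = 100 * 14.3 / 102.7
Step 3: OM = 13.9%

13.9


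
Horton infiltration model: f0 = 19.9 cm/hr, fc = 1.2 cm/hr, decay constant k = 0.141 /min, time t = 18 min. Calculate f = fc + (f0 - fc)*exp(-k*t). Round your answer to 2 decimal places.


Step 1: f = fc + (f0 - fc) * exp(-k * t)
Step 2: exp(-0.141 * 18) = 0.079024
Step 3: f = 1.2 + (19.9 - 1.2) * 0.079024
Step 4: f = 1.2 + 18.7 * 0.079024
Step 5: f = 2.68 cm/hr

2.68


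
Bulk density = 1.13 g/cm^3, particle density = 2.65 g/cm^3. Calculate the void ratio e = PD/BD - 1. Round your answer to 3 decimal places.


Step 1: e = PD / BD - 1
Step 2: e = 2.65 / 1.13 - 1
Step 3: e = 2.34513 - 1
Step 4: e = 1.345

1.345


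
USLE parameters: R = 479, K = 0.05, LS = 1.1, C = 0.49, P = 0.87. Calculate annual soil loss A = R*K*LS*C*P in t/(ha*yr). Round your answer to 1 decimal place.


Step 1: A = R * K * LS * C * P
Step 2: R * K = 479 * 0.05 = 23.95
Step 3: (R*K) * LS = 23.95 * 1.1 = 26.345
Step 4: * C * P = 26.345 * 0.49 * 0.87 = 11.2
Step 5: A = 11.2 t/(ha*yr)

11.2


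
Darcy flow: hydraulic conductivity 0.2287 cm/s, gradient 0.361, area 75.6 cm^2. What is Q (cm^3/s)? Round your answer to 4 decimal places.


Step 1: Apply Darcy's law: Q = K * i * A
Step 2: Q = 0.2287 * 0.361 * 75.6
Step 3: Q = 6.2416 cm^3/s

6.2416


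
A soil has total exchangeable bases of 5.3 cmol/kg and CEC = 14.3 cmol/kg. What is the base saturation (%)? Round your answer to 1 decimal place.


Step 1: BS = 100 * (sum of bases) / CEC
Step 2: BS = 100 * 5.3 / 14.3
Step 3: BS = 37.1%

37.1


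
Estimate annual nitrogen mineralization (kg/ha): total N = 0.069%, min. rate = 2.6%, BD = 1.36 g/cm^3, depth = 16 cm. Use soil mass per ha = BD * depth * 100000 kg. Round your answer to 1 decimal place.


Step 1: Soil mass per ha = BD * depth * 100000 = 1.36 * 16 * 100000 = 2176000 kg
Step 2: Total N pool = soil mass * N%/100 = 2176000 * 0.069/100 = 1501.44 kg/ha
Step 3: N mineralized = N pool * rate%/100 = 1501.44 * 2.6/100 = 39.0 kg/ha/yr

39.0


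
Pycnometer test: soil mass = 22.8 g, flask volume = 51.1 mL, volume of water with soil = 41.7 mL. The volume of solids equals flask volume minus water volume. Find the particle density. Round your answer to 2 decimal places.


Step 1: Volume of solids = flask volume - water volume with soil
Step 2: V_solids = 51.1 - 41.7 = 9.4 mL
Step 3: Particle density = mass / V_solids = 22.8 / 9.4 = 2.43 g/cm^3

2.43


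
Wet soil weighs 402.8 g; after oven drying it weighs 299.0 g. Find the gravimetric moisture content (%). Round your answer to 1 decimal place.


Step 1: Water mass = wet - dry = 402.8 - 299.0 = 103.8 g
Step 2: w = 100 * water mass / dry mass
Step 3: w = 100 * 103.8 / 299.0 = 34.7%

34.7


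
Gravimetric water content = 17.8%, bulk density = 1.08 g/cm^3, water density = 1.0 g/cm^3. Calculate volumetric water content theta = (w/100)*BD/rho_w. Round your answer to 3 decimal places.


Step 1: theta = (w / 100) * BD / rho_w
Step 2: theta = (17.8 / 100) * 1.08 / 1.0
Step 3: theta = 0.178 * 1.08
Step 4: theta = 0.192

0.192


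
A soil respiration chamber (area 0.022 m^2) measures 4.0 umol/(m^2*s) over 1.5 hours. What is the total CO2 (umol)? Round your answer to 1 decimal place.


Step 1: Convert time to seconds: 1.5 hr * 3600 = 5400.0 s
Step 2: Total = flux * area * time_s
Step 3: Total = 4.0 * 0.022 * 5400.0
Step 4: Total = 475.2 umol

475.2


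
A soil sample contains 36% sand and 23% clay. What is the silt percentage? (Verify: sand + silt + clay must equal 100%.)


Step 1: sand + silt + clay = 100%
Step 2: silt = 100 - sand - clay
Step 3: silt = 100 - 36 - 23
Step 4: silt = 41%

41


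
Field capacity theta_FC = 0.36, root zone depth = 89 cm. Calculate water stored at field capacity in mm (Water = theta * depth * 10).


Step 1: Water (mm) = theta_FC * depth (cm) * 10
Step 2: Water = 0.36 * 89 * 10
Step 3: Water = 320.4 mm

320.4


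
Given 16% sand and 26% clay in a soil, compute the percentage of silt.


Step 1: sand + silt + clay = 100%
Step 2: silt = 100 - sand - clay
Step 3: silt = 100 - 16 - 26
Step 4: silt = 58%

58


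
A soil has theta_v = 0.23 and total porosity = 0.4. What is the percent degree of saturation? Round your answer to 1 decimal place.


Step 1: S = 100 * theta_v / n
Step 2: S = 100 * 0.23 / 0.4
Step 3: S = 57.5%

57.5


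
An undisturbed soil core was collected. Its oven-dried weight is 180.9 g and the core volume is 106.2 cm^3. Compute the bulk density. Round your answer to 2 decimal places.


Step 1: Identify the formula: BD = dry mass / volume
Step 2: Substitute values: BD = 180.9 / 106.2
Step 3: BD = 1.7 g/cm^3

1.7


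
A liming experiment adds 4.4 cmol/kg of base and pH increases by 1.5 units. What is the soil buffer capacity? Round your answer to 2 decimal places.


Step 1: BC = change in base / change in pH
Step 2: BC = 4.4 / 1.5
Step 3: BC = 2.93 cmol/(kg*pH unit)

2.93


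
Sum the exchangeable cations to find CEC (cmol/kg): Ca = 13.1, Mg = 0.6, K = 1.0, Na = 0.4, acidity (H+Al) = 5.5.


Step 1: CEC = Ca + Mg + K + Na + (H+Al)
Step 2: CEC = 13.1 + 0.6 + 1.0 + 0.4 + 5.5
Step 3: CEC = 20.6 cmol/kg

20.6


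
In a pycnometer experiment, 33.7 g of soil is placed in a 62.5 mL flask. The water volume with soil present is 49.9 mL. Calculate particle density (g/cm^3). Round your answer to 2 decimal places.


Step 1: Volume of solids = flask volume - water volume with soil
Step 2: V_solids = 62.5 - 49.9 = 12.6 mL
Step 3: Particle density = mass / V_solids = 33.7 / 12.6 = 2.67 g/cm^3

2.67


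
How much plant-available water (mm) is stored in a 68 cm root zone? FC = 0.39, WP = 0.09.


Step 1: Available water = (FC - WP) * depth * 10
Step 2: AW = (0.39 - 0.09) * 68 * 10
Step 3: AW = 0.3 * 68 * 10
Step 4: AW = 204.0 mm

204.0


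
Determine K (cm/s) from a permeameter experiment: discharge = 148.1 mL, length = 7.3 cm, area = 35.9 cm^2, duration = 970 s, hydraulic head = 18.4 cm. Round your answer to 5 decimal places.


Step 1: K = Q * L / (A * t * h)
Step 2: Numerator = 148.1 * 7.3 = 1081.13
Step 3: Denominator = 35.9 * 970 * 18.4 = 640743.2
Step 4: K = 1081.13 / 640743.2 = 0.00169 cm/s

0.00169


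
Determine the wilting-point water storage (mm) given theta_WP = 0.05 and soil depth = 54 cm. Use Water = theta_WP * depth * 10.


Step 1: Water (mm) = theta_WP * depth * 10
Step 2: Water = 0.05 * 54 * 10
Step 3: Water = 27.0 mm

27.0


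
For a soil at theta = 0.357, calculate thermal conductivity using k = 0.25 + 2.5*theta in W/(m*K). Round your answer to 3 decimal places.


Step 1: k = 0.25 + 2.5 * theta
Step 2: k = 0.25 + 2.5 * 0.357
Step 3: k = 0.25 + 0.893
Step 4: k = 1.143 W/(m*K)

1.143


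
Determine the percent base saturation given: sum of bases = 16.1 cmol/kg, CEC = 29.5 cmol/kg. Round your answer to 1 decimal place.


Step 1: BS = 100 * (sum of bases) / CEC
Step 2: BS = 100 * 16.1 / 29.5
Step 3: BS = 54.6%

54.6


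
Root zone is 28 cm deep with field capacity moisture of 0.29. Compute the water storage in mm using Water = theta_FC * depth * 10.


Step 1: Water (mm) = theta_FC * depth (cm) * 10
Step 2: Water = 0.29 * 28 * 10
Step 3: Water = 81.2 mm

81.2


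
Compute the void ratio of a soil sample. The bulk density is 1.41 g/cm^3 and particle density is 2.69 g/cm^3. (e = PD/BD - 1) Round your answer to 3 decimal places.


Step 1: e = PD / BD - 1
Step 2: e = 2.69 / 1.41 - 1
Step 3: e = 1.9078 - 1
Step 4: e = 0.908

0.908


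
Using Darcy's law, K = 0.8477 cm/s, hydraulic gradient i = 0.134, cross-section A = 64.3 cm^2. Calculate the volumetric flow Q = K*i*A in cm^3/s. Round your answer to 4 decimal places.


Step 1: Apply Darcy's law: Q = K * i * A
Step 2: Q = 0.8477 * 0.134 * 64.3
Step 3: Q = 7.304 cm^3/s

7.304


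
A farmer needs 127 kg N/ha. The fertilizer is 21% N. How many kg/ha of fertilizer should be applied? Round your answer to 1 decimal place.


Step 1: Fertilizer rate = target N / (N content / 100)
Step 2: Rate = 127 / (21 / 100)
Step 3: Rate = 127 / 0.21
Step 4: Rate = 604.8 kg/ha

604.8


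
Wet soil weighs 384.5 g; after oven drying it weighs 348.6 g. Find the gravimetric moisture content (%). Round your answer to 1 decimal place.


Step 1: Water mass = wet - dry = 384.5 - 348.6 = 35.9 g
Step 2: w = 100 * water mass / dry mass
Step 3: w = 100 * 35.9 / 348.6 = 10.3%

10.3


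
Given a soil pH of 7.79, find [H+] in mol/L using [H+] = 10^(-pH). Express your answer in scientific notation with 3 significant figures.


Step 1: [H+] = 10^(-pH)
Step 2: [H+] = 10^(-7.79)
Step 3: [H+] = 1.62e-08 mol/L

1.62e-08


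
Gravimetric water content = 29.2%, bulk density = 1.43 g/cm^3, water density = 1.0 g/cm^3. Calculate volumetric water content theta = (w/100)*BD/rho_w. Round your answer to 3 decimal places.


Step 1: theta = (w / 100) * BD / rho_w
Step 2: theta = (29.2 / 100) * 1.43 / 1.0
Step 3: theta = 0.292 * 1.43
Step 4: theta = 0.418

0.418


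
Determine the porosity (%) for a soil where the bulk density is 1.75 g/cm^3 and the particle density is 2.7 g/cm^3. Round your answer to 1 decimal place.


Step 1: Formula: n = 100 * (1 - BD / PD)
Step 2: n = 100 * (1 - 1.75 / 2.7)
Step 3: n = 100 * (1 - 0.64815)
Step 4: n = 35.2%

35.2


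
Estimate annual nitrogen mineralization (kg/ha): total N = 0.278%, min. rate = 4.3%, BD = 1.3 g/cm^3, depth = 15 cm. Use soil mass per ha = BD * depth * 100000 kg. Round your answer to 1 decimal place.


Step 1: Soil mass per ha = BD * depth * 100000 = 1.3 * 15 * 100000 = 1950000 kg
Step 2: Total N pool = soil mass * N%/100 = 1950000 * 0.278/100 = 5421.0 kg/ha
Step 3: N mineralized = N pool * rate%/100 = 5421.0 * 4.3/100 = 233.1 kg/ha/yr

233.1


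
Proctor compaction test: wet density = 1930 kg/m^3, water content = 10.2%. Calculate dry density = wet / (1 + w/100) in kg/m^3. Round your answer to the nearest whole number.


Step 1: Dry density = wet density / (1 + w/100)
Step 2: Dry density = 1930 / (1 + 10.2/100)
Step 3: Dry density = 1930 / 1.102
Step 4: Dry density = 1751 kg/m^3

1751


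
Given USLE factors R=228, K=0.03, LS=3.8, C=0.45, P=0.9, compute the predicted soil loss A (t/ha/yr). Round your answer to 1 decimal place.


Step 1: A = R * K * LS * C * P
Step 2: R * K = 228 * 0.03 = 6.84
Step 3: (R*K) * LS = 6.84 * 3.8 = 25.992
Step 4: * C * P = 25.992 * 0.45 * 0.9 = 10.5
Step 5: A = 10.5 t/(ha*yr)

10.5


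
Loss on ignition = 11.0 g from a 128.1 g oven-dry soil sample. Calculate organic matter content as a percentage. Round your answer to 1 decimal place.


Step 1: OM% = 100 * LOI / sample mass
Step 2: OM = 100 * 11.0 / 128.1
Step 3: OM = 8.6%

8.6


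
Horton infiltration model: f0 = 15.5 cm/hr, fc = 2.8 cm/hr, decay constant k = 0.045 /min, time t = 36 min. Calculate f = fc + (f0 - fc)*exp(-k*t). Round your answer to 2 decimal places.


Step 1: f = fc + (f0 - fc) * exp(-k * t)
Step 2: exp(-0.045 * 36) = 0.197899
Step 3: f = 2.8 + (15.5 - 2.8) * 0.197899
Step 4: f = 2.8 + 12.7 * 0.197899
Step 5: f = 5.31 cm/hr

5.31


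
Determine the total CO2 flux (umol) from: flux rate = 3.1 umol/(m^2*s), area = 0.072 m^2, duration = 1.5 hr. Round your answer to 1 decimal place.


Step 1: Convert time to seconds: 1.5 hr * 3600 = 5400.0 s
Step 2: Total = flux * area * time_s
Step 3: Total = 3.1 * 0.072 * 5400.0
Step 4: Total = 1205.3 umol

1205.3


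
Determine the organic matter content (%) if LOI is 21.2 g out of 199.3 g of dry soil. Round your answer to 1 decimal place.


Step 1: OM% = 100 * LOI / sample mass
Step 2: OM = 100 * 21.2 / 199.3
Step 3: OM = 10.6%

10.6


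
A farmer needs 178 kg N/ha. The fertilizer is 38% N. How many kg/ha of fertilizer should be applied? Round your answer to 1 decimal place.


Step 1: Fertilizer rate = target N / (N content / 100)
Step 2: Rate = 178 / (38 / 100)
Step 3: Rate = 178 / 0.38
Step 4: Rate = 468.4 kg/ha

468.4


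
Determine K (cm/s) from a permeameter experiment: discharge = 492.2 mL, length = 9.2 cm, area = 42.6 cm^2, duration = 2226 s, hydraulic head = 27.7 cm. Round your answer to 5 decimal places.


Step 1: K = Q * L / (A * t * h)
Step 2: Numerator = 492.2 * 9.2 = 4528.24
Step 3: Denominator = 42.6 * 2226 * 27.7 = 2626724.52
Step 4: K = 4528.24 / 2626724.52 = 0.00172 cm/s

0.00172


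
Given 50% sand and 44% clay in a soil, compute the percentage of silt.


Step 1: sand + silt + clay = 100%
Step 2: silt = 100 - sand - clay
Step 3: silt = 100 - 50 - 44
Step 4: silt = 6%

6


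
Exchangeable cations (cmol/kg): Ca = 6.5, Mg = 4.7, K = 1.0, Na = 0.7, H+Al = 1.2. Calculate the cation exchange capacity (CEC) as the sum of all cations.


Step 1: CEC = Ca + Mg + K + Na + (H+Al)
Step 2: CEC = 6.5 + 4.7 + 1.0 + 0.7 + 1.2
Step 3: CEC = 14.1 cmol/kg

14.1


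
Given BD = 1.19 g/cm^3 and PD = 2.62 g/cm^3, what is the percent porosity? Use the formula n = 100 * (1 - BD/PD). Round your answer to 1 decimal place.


Step 1: Formula: n = 100 * (1 - BD / PD)
Step 2: n = 100 * (1 - 1.19 / 2.62)
Step 3: n = 100 * (1 - 0.4542)
Step 4: n = 54.6%

54.6


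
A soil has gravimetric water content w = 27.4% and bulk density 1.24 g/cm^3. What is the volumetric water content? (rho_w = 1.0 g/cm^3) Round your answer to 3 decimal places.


Step 1: theta = (w / 100) * BD / rho_w
Step 2: theta = (27.4 / 100) * 1.24 / 1.0
Step 3: theta = 0.274 * 1.24
Step 4: theta = 0.34

0.34


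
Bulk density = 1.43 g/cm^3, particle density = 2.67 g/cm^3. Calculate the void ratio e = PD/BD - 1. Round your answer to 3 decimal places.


Step 1: e = PD / BD - 1
Step 2: e = 2.67 / 1.43 - 1
Step 3: e = 1.86713 - 1
Step 4: e = 0.867

0.867


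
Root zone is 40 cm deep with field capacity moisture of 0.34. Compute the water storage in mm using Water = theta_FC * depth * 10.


Step 1: Water (mm) = theta_FC * depth (cm) * 10
Step 2: Water = 0.34 * 40 * 10
Step 3: Water = 136.0 mm

136.0


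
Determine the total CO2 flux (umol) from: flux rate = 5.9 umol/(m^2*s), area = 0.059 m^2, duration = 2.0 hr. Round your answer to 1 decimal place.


Step 1: Convert time to seconds: 2.0 hr * 3600 = 7200.0 s
Step 2: Total = flux * area * time_s
Step 3: Total = 5.9 * 0.059 * 7200.0
Step 4: Total = 2506.3 umol

2506.3


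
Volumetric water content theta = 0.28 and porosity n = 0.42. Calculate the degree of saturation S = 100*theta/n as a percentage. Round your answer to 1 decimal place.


Step 1: S = 100 * theta_v / n
Step 2: S = 100 * 0.28 / 0.42
Step 3: S = 66.7%

66.7


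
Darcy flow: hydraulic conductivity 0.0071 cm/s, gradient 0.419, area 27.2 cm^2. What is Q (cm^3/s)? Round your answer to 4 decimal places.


Step 1: Apply Darcy's law: Q = K * i * A
Step 2: Q = 0.0071 * 0.419 * 27.2
Step 3: Q = 0.0809 cm^3/s

0.0809


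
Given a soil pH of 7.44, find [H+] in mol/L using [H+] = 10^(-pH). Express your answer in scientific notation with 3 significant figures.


Step 1: [H+] = 10^(-pH)
Step 2: [H+] = 10^(-7.44)
Step 3: [H+] = 3.63e-08 mol/L

3.63e-08


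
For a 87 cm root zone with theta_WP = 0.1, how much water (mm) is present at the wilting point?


Step 1: Water (mm) = theta_WP * depth * 10
Step 2: Water = 0.1 * 87 * 10
Step 3: Water = 87.0 mm

87.0


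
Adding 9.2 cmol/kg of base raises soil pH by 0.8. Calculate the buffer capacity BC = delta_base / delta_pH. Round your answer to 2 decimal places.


Step 1: BC = change in base / change in pH
Step 2: BC = 9.2 / 0.8
Step 3: BC = 11.5 cmol/(kg*pH unit)

11.5


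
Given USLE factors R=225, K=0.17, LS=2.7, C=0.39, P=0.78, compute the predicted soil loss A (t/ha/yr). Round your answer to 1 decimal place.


Step 1: A = R * K * LS * C * P
Step 2: R * K = 225 * 0.17 = 38.25
Step 3: (R*K) * LS = 38.25 * 2.7 = 103.275
Step 4: * C * P = 103.275 * 0.39 * 0.78 = 31.4
Step 5: A = 31.4 t/(ha*yr)

31.4


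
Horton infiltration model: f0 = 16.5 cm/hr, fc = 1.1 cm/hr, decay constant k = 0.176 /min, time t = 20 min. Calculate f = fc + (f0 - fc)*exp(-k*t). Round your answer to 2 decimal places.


Step 1: f = fc + (f0 - fc) * exp(-k * t)
Step 2: exp(-0.176 * 20) = 0.029599
Step 3: f = 1.1 + (16.5 - 1.1) * 0.029599
Step 4: f = 1.1 + 15.4 * 0.029599
Step 5: f = 1.56 cm/hr

1.56


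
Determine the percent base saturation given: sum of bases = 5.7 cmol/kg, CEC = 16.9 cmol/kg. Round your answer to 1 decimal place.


Step 1: BS = 100 * (sum of bases) / CEC
Step 2: BS = 100 * 5.7 / 16.9
Step 3: BS = 33.7%

33.7


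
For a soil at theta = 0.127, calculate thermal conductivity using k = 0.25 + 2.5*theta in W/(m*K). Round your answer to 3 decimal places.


Step 1: k = 0.25 + 2.5 * theta
Step 2: k = 0.25 + 2.5 * 0.127
Step 3: k = 0.25 + 0.318
Step 4: k = 0.568 W/(m*K)

0.568


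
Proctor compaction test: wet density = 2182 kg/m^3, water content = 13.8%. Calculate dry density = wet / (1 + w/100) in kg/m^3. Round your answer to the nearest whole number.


Step 1: Dry density = wet density / (1 + w/100)
Step 2: Dry density = 2182 / (1 + 13.8/100)
Step 3: Dry density = 2182 / 1.138
Step 4: Dry density = 1917 kg/m^3

1917


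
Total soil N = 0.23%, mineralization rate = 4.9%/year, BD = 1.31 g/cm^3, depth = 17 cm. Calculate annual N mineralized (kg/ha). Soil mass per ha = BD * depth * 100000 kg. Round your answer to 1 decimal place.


Step 1: Soil mass per ha = BD * depth * 100000 = 1.31 * 17 * 100000 = 2227000 kg
Step 2: Total N pool = soil mass * N%/100 = 2227000 * 0.23/100 = 5122.1 kg/ha
Step 3: N mineralized = N pool * rate%/100 = 5122.1 * 4.9/100 = 251.0 kg/ha/yr

251.0


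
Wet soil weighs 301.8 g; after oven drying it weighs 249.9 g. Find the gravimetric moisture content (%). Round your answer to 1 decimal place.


Step 1: Water mass = wet - dry = 301.8 - 249.9 = 51.9 g
Step 2: w = 100 * water mass / dry mass
Step 3: w = 100 * 51.9 / 249.9 = 20.8%

20.8


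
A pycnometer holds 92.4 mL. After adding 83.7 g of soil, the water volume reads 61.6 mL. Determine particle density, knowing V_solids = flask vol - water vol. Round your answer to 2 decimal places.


Step 1: Volume of solids = flask volume - water volume with soil
Step 2: V_solids = 92.4 - 61.6 = 30.8 mL
Step 3: Particle density = mass / V_solids = 83.7 / 30.8 = 2.72 g/cm^3

2.72


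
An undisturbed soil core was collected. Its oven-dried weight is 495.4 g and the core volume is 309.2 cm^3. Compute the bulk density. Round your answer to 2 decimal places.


Step 1: Identify the formula: BD = dry mass / volume
Step 2: Substitute values: BD = 495.4 / 309.2
Step 3: BD = 1.6 g/cm^3

1.6


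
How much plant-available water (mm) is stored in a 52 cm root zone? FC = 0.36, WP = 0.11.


Step 1: Available water = (FC - WP) * depth * 10
Step 2: AW = (0.36 - 0.11) * 52 * 10
Step 3: AW = 0.25 * 52 * 10
Step 4: AW = 130.0 mm

130.0


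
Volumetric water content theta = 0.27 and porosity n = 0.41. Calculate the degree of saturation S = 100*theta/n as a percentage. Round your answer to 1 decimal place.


Step 1: S = 100 * theta_v / n
Step 2: S = 100 * 0.27 / 0.41
Step 3: S = 65.9%

65.9


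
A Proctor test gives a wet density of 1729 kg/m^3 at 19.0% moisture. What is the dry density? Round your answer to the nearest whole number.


Step 1: Dry density = wet density / (1 + w/100)
Step 2: Dry density = 1729 / (1 + 19.0/100)
Step 3: Dry density = 1729 / 1.19
Step 4: Dry density = 1453 kg/m^3

1453


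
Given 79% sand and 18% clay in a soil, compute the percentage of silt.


Step 1: sand + silt + clay = 100%
Step 2: silt = 100 - sand - clay
Step 3: silt = 100 - 79 - 18
Step 4: silt = 3%

3


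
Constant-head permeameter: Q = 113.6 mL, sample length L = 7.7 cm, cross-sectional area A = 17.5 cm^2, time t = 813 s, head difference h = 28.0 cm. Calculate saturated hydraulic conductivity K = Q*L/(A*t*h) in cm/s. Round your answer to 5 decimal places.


Step 1: K = Q * L / (A * t * h)
Step 2: Numerator = 113.6 * 7.7 = 874.72
Step 3: Denominator = 17.5 * 813 * 28.0 = 398370.0
Step 4: K = 874.72 / 398370.0 = 0.0022 cm/s

0.0022


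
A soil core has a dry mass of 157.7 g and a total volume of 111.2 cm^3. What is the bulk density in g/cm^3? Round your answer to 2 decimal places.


Step 1: Identify the formula: BD = dry mass / volume
Step 2: Substitute values: BD = 157.7 / 111.2
Step 3: BD = 1.42 g/cm^3

1.42


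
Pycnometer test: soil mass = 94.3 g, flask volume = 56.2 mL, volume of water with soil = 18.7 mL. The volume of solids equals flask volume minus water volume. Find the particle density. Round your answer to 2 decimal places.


Step 1: Volume of solids = flask volume - water volume with soil
Step 2: V_solids = 56.2 - 18.7 = 37.5 mL
Step 3: Particle density = mass / V_solids = 94.3 / 37.5 = 2.51 g/cm^3

2.51


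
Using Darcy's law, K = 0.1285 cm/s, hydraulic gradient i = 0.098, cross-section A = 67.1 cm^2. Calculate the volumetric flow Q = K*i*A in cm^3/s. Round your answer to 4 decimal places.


Step 1: Apply Darcy's law: Q = K * i * A
Step 2: Q = 0.1285 * 0.098 * 67.1
Step 3: Q = 0.845 cm^3/s

0.845


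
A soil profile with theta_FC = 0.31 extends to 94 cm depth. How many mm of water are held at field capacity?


Step 1: Water (mm) = theta_FC * depth (cm) * 10
Step 2: Water = 0.31 * 94 * 10
Step 3: Water = 291.4 mm

291.4


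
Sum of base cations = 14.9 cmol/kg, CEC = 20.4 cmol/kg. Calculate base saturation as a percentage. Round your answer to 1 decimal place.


Step 1: BS = 100 * (sum of bases) / CEC
Step 2: BS = 100 * 14.9 / 20.4
Step 3: BS = 73.0%

73.0


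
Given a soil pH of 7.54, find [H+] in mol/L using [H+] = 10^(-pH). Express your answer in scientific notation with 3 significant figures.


Step 1: [H+] = 10^(-pH)
Step 2: [H+] = 10^(-7.54)
Step 3: [H+] = 2.88e-08 mol/L

2.88e-08


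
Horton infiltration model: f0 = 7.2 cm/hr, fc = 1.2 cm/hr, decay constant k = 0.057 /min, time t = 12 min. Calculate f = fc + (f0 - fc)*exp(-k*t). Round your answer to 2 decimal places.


Step 1: f = fc + (f0 - fc) * exp(-k * t)
Step 2: exp(-0.057 * 12) = 0.504595
Step 3: f = 1.2 + (7.2 - 1.2) * 0.504595
Step 4: f = 1.2 + 6.0 * 0.504595
Step 5: f = 4.23 cm/hr

4.23


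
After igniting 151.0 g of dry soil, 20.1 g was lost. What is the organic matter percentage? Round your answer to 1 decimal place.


Step 1: OM% = 100 * LOI / sample mass
Step 2: OM = 100 * 20.1 / 151.0
Step 3: OM = 13.3%

13.3


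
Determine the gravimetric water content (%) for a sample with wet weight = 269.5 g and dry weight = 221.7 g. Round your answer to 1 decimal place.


Step 1: Water mass = wet - dry = 269.5 - 221.7 = 47.8 g
Step 2: w = 100 * water mass / dry mass
Step 3: w = 100 * 47.8 / 221.7 = 21.6%

21.6


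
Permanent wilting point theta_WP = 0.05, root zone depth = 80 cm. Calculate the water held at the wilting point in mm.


Step 1: Water (mm) = theta_WP * depth * 10
Step 2: Water = 0.05 * 80 * 10
Step 3: Water = 40.0 mm

40.0


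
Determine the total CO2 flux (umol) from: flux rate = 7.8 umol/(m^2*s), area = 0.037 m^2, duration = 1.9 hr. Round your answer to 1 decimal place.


Step 1: Convert time to seconds: 1.9 hr * 3600 = 6840.0 s
Step 2: Total = flux * area * time_s
Step 3: Total = 7.8 * 0.037 * 6840.0
Step 4: Total = 1974.0 umol

1974.0


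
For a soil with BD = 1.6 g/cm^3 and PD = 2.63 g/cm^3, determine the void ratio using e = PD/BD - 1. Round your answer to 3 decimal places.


Step 1: e = PD / BD - 1
Step 2: e = 2.63 / 1.6 - 1
Step 3: e = 1.64375 - 1
Step 4: e = 0.644

0.644


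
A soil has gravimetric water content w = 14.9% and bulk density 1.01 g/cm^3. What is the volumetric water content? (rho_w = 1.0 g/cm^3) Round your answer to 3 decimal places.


Step 1: theta = (w / 100) * BD / rho_w
Step 2: theta = (14.9 / 100) * 1.01 / 1.0
Step 3: theta = 0.149 * 1.01
Step 4: theta = 0.15

0.15


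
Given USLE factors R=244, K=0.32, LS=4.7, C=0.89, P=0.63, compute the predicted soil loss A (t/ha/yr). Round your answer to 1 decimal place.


Step 1: A = R * K * LS * C * P
Step 2: R * K = 244 * 0.32 = 78.08
Step 3: (R*K) * LS = 78.08 * 4.7 = 366.976
Step 4: * C * P = 366.976 * 0.89 * 0.63 = 205.8
Step 5: A = 205.8 t/(ha*yr)

205.8


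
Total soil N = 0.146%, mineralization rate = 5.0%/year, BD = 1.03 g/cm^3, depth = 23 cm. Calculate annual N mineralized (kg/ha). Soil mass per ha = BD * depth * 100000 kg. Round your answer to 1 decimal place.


Step 1: Soil mass per ha = BD * depth * 100000 = 1.03 * 23 * 100000 = 2369000 kg
Step 2: Total N pool = soil mass * N%/100 = 2369000 * 0.146/100 = 3458.74 kg/ha
Step 3: N mineralized = N pool * rate%/100 = 3458.74 * 5.0/100 = 172.9 kg/ha/yr

172.9


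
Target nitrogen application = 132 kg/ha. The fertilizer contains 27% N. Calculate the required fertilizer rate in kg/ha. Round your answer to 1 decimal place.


Step 1: Fertilizer rate = target N / (N content / 100)
Step 2: Rate = 132 / (27 / 100)
Step 3: Rate = 132 / 0.27
Step 4: Rate = 488.9 kg/ha

488.9


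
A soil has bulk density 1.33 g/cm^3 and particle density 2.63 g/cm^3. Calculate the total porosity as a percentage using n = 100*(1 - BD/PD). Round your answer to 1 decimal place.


Step 1: Formula: n = 100 * (1 - BD / PD)
Step 2: n = 100 * (1 - 1.33 / 2.63)
Step 3: n = 100 * (1 - 0.5057)
Step 4: n = 49.4%

49.4


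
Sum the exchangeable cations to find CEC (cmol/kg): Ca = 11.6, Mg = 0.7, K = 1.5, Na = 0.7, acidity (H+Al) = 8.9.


Step 1: CEC = Ca + Mg + K + Na + (H+Al)
Step 2: CEC = 11.6 + 0.7 + 1.5 + 0.7 + 8.9
Step 3: CEC = 23.4 cmol/kg

23.4


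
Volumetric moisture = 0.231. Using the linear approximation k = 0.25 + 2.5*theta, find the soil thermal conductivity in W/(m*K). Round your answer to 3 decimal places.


Step 1: k = 0.25 + 2.5 * theta
Step 2: k = 0.25 + 2.5 * 0.231
Step 3: k = 0.25 + 0.578
Step 4: k = 0.828 W/(m*K)

0.828


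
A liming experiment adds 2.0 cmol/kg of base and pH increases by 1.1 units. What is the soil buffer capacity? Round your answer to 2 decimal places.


Step 1: BC = change in base / change in pH
Step 2: BC = 2.0 / 1.1
Step 3: BC = 1.82 cmol/(kg*pH unit)

1.82


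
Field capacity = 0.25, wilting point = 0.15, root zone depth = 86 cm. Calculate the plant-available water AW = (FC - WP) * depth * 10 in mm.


Step 1: Available water = (FC - WP) * depth * 10
Step 2: AW = (0.25 - 0.15) * 86 * 10
Step 3: AW = 0.1 * 86 * 10
Step 4: AW = 86.0 mm

86.0


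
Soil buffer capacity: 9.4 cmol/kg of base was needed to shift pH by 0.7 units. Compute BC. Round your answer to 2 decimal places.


Step 1: BC = change in base / change in pH
Step 2: BC = 9.4 / 0.7
Step 3: BC = 13.43 cmol/(kg*pH unit)

13.43


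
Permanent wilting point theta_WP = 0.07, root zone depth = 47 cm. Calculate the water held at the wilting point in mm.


Step 1: Water (mm) = theta_WP * depth * 10
Step 2: Water = 0.07 * 47 * 10
Step 3: Water = 32.9 mm

32.9


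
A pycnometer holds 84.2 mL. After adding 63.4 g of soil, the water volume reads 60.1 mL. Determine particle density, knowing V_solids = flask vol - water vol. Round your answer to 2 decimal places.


Step 1: Volume of solids = flask volume - water volume with soil
Step 2: V_solids = 84.2 - 60.1 = 24.1 mL
Step 3: Particle density = mass / V_solids = 63.4 / 24.1 = 2.63 g/cm^3

2.63


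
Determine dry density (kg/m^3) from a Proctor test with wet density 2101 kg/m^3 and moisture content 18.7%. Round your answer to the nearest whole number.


Step 1: Dry density = wet density / (1 + w/100)
Step 2: Dry density = 2101 / (1 + 18.7/100)
Step 3: Dry density = 2101 / 1.187
Step 4: Dry density = 1770 kg/m^3

1770


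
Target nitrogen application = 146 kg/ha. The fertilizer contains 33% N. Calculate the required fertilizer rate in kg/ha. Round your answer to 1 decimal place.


Step 1: Fertilizer rate = target N / (N content / 100)
Step 2: Rate = 146 / (33 / 100)
Step 3: Rate = 146 / 0.33
Step 4: Rate = 442.4 kg/ha

442.4


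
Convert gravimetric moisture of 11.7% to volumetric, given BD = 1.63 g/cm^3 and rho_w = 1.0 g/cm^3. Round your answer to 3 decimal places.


Step 1: theta = (w / 100) * BD / rho_w
Step 2: theta = (11.7 / 100) * 1.63 / 1.0
Step 3: theta = 0.117 * 1.63
Step 4: theta = 0.191

0.191


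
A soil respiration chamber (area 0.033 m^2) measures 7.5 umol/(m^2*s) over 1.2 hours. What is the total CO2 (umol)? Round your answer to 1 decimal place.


Step 1: Convert time to seconds: 1.2 hr * 3600 = 4320.0 s
Step 2: Total = flux * area * time_s
Step 3: Total = 7.5 * 0.033 * 4320.0
Step 4: Total = 1069.2 umol

1069.2


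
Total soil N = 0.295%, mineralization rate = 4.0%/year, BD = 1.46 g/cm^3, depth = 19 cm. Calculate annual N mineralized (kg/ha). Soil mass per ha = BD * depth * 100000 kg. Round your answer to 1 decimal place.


Step 1: Soil mass per ha = BD * depth * 100000 = 1.46 * 19 * 100000 = 2774000 kg
Step 2: Total N pool = soil mass * N%/100 = 2774000 * 0.295/100 = 8183.3 kg/ha
Step 3: N mineralized = N pool * rate%/100 = 8183.3 * 4.0/100 = 327.3 kg/ha/yr

327.3


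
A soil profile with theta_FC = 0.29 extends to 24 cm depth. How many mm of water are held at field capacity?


Step 1: Water (mm) = theta_FC * depth (cm) * 10
Step 2: Water = 0.29 * 24 * 10
Step 3: Water = 69.6 mm

69.6


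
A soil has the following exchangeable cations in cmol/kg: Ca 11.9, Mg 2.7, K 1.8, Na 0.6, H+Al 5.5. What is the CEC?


Step 1: CEC = Ca + Mg + K + Na + (H+Al)
Step 2: CEC = 11.9 + 2.7 + 1.8 + 0.6 + 5.5
Step 3: CEC = 22.5 cmol/kg

22.5


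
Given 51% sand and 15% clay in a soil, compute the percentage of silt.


Step 1: sand + silt + clay = 100%
Step 2: silt = 100 - sand - clay
Step 3: silt = 100 - 51 - 15
Step 4: silt = 34%

34


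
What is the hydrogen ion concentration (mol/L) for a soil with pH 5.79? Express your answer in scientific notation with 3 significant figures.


Step 1: [H+] = 10^(-pH)
Step 2: [H+] = 10^(-5.79)
Step 3: [H+] = 1.62e-06 mol/L

1.62e-06


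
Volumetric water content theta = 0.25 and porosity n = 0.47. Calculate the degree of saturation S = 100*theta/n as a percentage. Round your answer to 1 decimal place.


Step 1: S = 100 * theta_v / n
Step 2: S = 100 * 0.25 / 0.47
Step 3: S = 53.2%

53.2


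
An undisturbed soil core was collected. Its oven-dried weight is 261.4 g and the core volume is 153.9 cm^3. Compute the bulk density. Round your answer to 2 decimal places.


Step 1: Identify the formula: BD = dry mass / volume
Step 2: Substitute values: BD = 261.4 / 153.9
Step 3: BD = 1.7 g/cm^3

1.7


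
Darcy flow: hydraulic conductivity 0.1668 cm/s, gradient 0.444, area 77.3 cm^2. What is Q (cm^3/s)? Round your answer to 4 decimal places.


Step 1: Apply Darcy's law: Q = K * i * A
Step 2: Q = 0.1668 * 0.444 * 77.3
Step 3: Q = 5.7248 cm^3/s

5.7248


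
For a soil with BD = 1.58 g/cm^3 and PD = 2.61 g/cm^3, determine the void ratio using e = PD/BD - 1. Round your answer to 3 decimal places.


Step 1: e = PD / BD - 1
Step 2: e = 2.61 / 1.58 - 1
Step 3: e = 1.6519 - 1
Step 4: e = 0.652

0.652


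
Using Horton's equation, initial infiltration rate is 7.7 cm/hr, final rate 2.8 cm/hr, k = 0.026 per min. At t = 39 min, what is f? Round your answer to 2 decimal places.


Step 1: f = fc + (f0 - fc) * exp(-k * t)
Step 2: exp(-0.026 * 39) = 0.362765
Step 3: f = 2.8 + (7.7 - 2.8) * 0.362765
Step 4: f = 2.8 + 4.9 * 0.362765
Step 5: f = 4.58 cm/hr

4.58


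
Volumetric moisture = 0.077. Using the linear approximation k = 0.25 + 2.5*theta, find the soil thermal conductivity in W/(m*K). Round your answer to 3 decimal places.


Step 1: k = 0.25 + 2.5 * theta
Step 2: k = 0.25 + 2.5 * 0.077
Step 3: k = 0.25 + 0.193
Step 4: k = 0.443 W/(m*K)

0.443


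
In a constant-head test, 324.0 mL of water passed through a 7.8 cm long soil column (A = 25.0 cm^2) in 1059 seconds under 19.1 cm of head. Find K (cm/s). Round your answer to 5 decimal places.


Step 1: K = Q * L / (A * t * h)
Step 2: Numerator = 324.0 * 7.8 = 2527.2
Step 3: Denominator = 25.0 * 1059 * 19.1 = 505672.5
Step 4: K = 2527.2 / 505672.5 = 0.005 cm/s

0.005


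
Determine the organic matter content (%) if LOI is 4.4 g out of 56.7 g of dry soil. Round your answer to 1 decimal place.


Step 1: OM% = 100 * LOI / sample mass
Step 2: OM = 100 * 4.4 / 56.7
Step 3: OM = 7.8%

7.8


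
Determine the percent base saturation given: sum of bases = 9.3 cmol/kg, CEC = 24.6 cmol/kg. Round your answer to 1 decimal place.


Step 1: BS = 100 * (sum of bases) / CEC
Step 2: BS = 100 * 9.3 / 24.6
Step 3: BS = 37.8%

37.8


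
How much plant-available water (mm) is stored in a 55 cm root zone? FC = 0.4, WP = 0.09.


Step 1: Available water = (FC - WP) * depth * 10
Step 2: AW = (0.4 - 0.09) * 55 * 10
Step 3: AW = 0.31 * 55 * 10
Step 4: AW = 170.5 mm

170.5


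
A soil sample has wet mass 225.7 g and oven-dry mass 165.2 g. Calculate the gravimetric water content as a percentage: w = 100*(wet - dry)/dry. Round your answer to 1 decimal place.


Step 1: Water mass = wet - dry = 225.7 - 165.2 = 60.5 g
Step 2: w = 100 * water mass / dry mass
Step 3: w = 100 * 60.5 / 165.2 = 36.6%

36.6


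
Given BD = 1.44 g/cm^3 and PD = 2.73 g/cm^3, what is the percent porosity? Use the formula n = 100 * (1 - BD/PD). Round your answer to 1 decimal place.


Step 1: Formula: n = 100 * (1 - BD / PD)
Step 2: n = 100 * (1 - 1.44 / 2.73)
Step 3: n = 100 * (1 - 0.52747)
Step 4: n = 47.3%

47.3


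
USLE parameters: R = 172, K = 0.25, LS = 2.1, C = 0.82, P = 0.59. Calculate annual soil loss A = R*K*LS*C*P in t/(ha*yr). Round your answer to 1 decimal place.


Step 1: A = R * K * LS * C * P
Step 2: R * K = 172 * 0.25 = 43.0
Step 3: (R*K) * LS = 43.0 * 2.1 = 90.3
Step 4: * C * P = 90.3 * 0.82 * 0.59 = 43.7
Step 5: A = 43.7 t/(ha*yr)

43.7


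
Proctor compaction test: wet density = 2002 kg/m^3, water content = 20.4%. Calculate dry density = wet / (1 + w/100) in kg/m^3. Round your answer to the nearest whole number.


Step 1: Dry density = wet density / (1 + w/100)
Step 2: Dry density = 2002 / (1 + 20.4/100)
Step 3: Dry density = 2002 / 1.204
Step 4: Dry density = 1663 kg/m^3

1663


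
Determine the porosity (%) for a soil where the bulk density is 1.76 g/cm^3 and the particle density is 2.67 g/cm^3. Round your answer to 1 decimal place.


Step 1: Formula: n = 100 * (1 - BD / PD)
Step 2: n = 100 * (1 - 1.76 / 2.67)
Step 3: n = 100 * (1 - 0.65918)
Step 4: n = 34.1%

34.1


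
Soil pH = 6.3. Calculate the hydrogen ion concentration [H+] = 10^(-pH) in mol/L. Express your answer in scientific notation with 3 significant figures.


Step 1: [H+] = 10^(-pH)
Step 2: [H+] = 10^(-6.3)
Step 3: [H+] = 5.01e-07 mol/L

5.01e-07
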